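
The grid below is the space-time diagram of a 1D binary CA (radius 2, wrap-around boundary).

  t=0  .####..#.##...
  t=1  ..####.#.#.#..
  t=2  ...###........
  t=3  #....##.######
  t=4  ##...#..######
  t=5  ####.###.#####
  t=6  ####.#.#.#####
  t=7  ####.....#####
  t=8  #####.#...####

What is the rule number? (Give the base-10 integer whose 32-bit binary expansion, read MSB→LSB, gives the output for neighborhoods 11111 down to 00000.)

4090135153

  [31] ##### => #  t=3,i=10
  [30] ####. => #  t=0,i=3
  [29] ###.# => #  t=1,i=5
  [28] ###.. => #  t=0,i=4
  [27] ##.## => .  t=3,i=7
  [26] ##.#. => .  t=1,i=6
  [25] ##..# => #  t=0,i=5
  [24] ##... => #  t=0,i=11
  [23] #.### => #  t=3,i=8
  [22] #.##. => #  t=0,i=9
  [21] #.#.# => .  t=1,i=7
  [20] #.#.. => .  t=1,i=11
  [19] #..## => #  t=4,i=7
  [18] #..#. => .  t=0,i=6
  [17] #...# => #  t=4,i=3
  [16] #.... => .  t=0,i=12
  [15] .#### => #  t=0,i=2
  [14] .###. => .  t=2,i=4
  [13] .##.# => .  t=3,i=6
  [12] .##.. => .  t=0,i=10
  [11] .#.## => .  t=0,i=8
  [10] .#.#. => .  t=1,i=8
  [9] .#..# => #  t=4,i=6
  [8] .#... => .  t=1,i=12
  [7] ..### => .  t=0,i=1
  [6] ..##. => #  t=3,i=5
  [5] ..#.# => #  t=0,i=7
  [4] ..#.. => #  t=4,i=5
  [3] ...## => .  t=0,i=0
  [2] ...#. => .  t=4,i=4
  [1] ....# => .  t=0,i=13
  [0] ..... => #  t=2,i=0
  bits 11110011110010101000001001110001 = 4090135153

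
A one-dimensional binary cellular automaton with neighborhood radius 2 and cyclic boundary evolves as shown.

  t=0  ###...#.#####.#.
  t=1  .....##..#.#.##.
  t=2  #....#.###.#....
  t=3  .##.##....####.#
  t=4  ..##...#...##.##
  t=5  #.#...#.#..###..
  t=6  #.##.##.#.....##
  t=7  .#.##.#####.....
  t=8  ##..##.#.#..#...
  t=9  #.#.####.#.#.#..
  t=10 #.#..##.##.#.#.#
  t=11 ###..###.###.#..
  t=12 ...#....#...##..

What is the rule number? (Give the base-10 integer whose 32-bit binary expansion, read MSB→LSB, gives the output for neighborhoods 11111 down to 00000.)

1312137572

  nb #####: next=.  (t=0,i=10, bit31=0)
  nb ####.: next=#  (t=0,i=11, bit30=1)
  nb ###.#: next=.  (t=0,i=12, bit29=0)
  nb ###..: next=.  (t=0,i=2, bit28=0)
  nb ##.##: next=#  (t=3,i=3, bit27=1)
  nb ##.#.: next=#  (t=0,i=13, bit26=1)
  nb ##..#: next=#  (t=1,i=7, bit25=1)
  nb ##...: next=.  (t=0,i=3, bit24=0)
  nb #.###: next=.  (t=0,i=0, bit23=0)
  nb #.##.: next=.  (t=1,i=13, bit22=0)
  nb #.#.#: next=#  (t=0,i=14, bit21=1)
  nb #.#..: next=#  (t=2,i=11, bit20=1)
  nb #..##: next=.  (t=4,i=1, bit19=0)
  nb #..#.: next=#  (t=1,i=8, bit18=1)
  nb #...#: next=.  (t=0,i=4, bit17=0)
  nb #....: next=#  (t=1,i=0, bit16=1)
  nb .####: next=#  (t=0,i=9, bit15=1)
  nb .###.: next=.  (t=0,i=1, bit14=0)
  nb .##.#: next=#  (t=3,i=2, bit13=1)
  nb .##..: next=.  (t=1,i=6, bit12=0)
  nb .#.##: next=.  (t=0,i=7, bit11=0)
  nb .#.#.: next=.  (t=1,i=10, bit10=0)
  nb .#..#: next=.  (t=5,i=9, bit9=0)
  nb .#...: next=#  (t=2,i=1, bit8=1)
  nb ..###: next=.  (t=3,i=10, bit7=0)
  nb ..##.: next=#  (t=1,i=5, bit6=1)
  nb ..#.#: next=#  (t=0,i=6, bit5=1)
  nb ..#..: next=.  (t=2,i=0, bit4=0)
  nb ...##: next=.  (t=1,i=4, bit3=0)
  nb ...#.: next=#  (t=0,i=5, bit2=1)
  nb ....#: next=.  (t=1,i=3, bit1=0)
  nb .....: next=.  (t=1,i=1, bit0=0)
  bits 01001110001101011010000101100100 = 1312137572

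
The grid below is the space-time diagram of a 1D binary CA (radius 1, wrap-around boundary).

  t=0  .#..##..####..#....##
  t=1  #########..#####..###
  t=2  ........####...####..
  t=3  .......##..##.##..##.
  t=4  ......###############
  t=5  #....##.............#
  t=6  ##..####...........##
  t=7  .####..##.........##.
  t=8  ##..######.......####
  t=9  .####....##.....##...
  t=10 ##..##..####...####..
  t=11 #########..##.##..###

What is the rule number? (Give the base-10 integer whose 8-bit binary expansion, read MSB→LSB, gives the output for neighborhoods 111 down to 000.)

126

  ### -> .   bit 7 = 0  t=0,i=9
  ##. -> #   bit 6 = 1  t=0,i=5
  #.# -> #   bit 5 = 1  t=0,i=0
  #.. -> #   bit 4 = 1  t=0,i=2
  .## -> #   bit 3 = 1  t=0,i=4
  .#. -> #   bit 2 = 1  t=0,i=1
  ..# -> #   bit 1 = 1  t=0,i=3
  ... -> .   bit 0 = 0  t=0,i=16
  bits 01111110 = 126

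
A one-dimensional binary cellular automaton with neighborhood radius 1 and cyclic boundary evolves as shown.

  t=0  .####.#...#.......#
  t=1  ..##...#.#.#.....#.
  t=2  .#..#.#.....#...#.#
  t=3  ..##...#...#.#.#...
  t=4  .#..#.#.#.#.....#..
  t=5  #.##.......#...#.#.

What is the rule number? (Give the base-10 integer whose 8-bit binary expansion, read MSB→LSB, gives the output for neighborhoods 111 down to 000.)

  [7] ### => #  t=0,i=2
  [6] ##. => .  t=0,i=4
  [5] #.# => .  t=0,i=0
  [4] #.. => #  t=0,i=7
  [3] .## => .  t=0,i=1
  [2] .#. => .  t=0,i=6
  [1] ..# => #  t=0,i=9
  [0] ... => .  t=0,i=8
  bits 10010010 = 146

146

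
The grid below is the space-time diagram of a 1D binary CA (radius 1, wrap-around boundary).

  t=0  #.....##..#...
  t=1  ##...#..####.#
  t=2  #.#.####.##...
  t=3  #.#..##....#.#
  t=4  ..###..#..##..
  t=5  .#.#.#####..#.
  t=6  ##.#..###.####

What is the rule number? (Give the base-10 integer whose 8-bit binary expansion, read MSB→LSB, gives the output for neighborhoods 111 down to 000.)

  [7] ### => #  t=1,i=0
  [6] ##. => .  t=0,i=7
  [5] #.# => .  t=1,i=12
  [4] #.. => #  t=0,i=1
  [3] .## => .  t=0,i=6
  [2] .#. => #  t=0,i=0
  [1] ..# => #  t=0,i=5
  [0] ... => .  t=0,i=2
  bits 10010110 = 150

150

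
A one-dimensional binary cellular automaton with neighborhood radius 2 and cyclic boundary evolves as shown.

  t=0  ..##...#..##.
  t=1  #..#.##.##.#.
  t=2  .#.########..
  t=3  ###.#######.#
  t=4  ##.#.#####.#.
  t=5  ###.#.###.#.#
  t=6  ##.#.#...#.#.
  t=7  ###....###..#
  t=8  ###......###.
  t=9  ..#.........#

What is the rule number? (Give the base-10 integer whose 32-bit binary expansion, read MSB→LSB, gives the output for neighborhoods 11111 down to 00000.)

  #####|#  b31=1 t=2,i=5
  ####.|#  b30=1 t=2,i=9
  ###.#|.  b29=0 t=3,i=2
  ###..|#  b28=1 t=2,i=10
  ##.##|#  b27=1 t=1,i=7
  ##.#.|#  b26=1 t=1,i=10
  ##..#|#  b25=1 t=7,i=10
  ##...|.  b24=0 t=0,i=4
  #.###|.  b23=0 t=2,i=3
  #.##.|#  b22=1 t=1,i=5
  #.#.#|.  b21=0 t=1,i=11
  #.#..|.  b20=0 t=1,i=0
  #..##|#  b19=1 t=0,i=9
  #..#.|.  b18=0 t=1,i=2
  #...#|#  b17=1 t=0,i=0
  #....|.  b16=0 t=7,i=4
  .####|#  b15=1 t=2,i=4
  .###.|.  b14=0 t=5,i=7
  .##.#|#  b13=1 t=1,i=6
  .##..|#  b12=1 t=0,i=3
  .#.##|#  b11=1 t=1,i=4
  .#.#.|.  b10=0 t=1,i=12
  .#..#|#  b9=1 t=0,i=8
  .#...|.  b8=0 t=6,i=6
  ..###|.  b7=0 t=7,i=7
  ..##.|.  b6=0 t=0,i=2
  ..#.#|#  b5=1 t=1,i=3
  ..#..|.  b4=0 t=0,i=7
  ...##|.  b3=0 t=0,i=1
  ...#.|#  b2=1 t=0,i=6
  ....#|.  b1=0 t=7,i=5
  .....|.  b0=0 t=8,i=5
  bits 11011110010010101011101000100100 = 3729439268

3729439268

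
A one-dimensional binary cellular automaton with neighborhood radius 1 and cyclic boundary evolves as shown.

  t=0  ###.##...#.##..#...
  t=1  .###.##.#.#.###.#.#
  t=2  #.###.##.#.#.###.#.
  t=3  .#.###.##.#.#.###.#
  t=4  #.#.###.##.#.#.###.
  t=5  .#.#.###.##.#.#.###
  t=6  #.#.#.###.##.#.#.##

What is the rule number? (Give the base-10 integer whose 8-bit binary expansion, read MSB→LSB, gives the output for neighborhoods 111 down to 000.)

  [7] ### => #  t=0,i=1
  [6] ##. => #  t=0,i=2
  [5] #.# => #  t=0,i=3
  [4] #.. => #  t=0,i=6
  [3] .## => .  t=0,i=0
  [2] .#. => .  t=0,i=9
  [1] ..# => #  t=0,i=8
  [0] ... => .  t=0,i=7
  bits 11110010 = 242

242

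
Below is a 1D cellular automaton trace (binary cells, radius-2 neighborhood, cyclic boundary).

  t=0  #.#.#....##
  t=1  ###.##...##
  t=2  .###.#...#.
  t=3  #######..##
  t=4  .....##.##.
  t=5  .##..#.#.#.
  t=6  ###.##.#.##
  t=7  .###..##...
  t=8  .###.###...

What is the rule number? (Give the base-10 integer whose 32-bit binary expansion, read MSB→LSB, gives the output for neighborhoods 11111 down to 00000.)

2084328433

  #####|.  b31=0 t=1,i=0
  ####.|#  b30=1 t=1,i=1
  ###.#|#  b29=1 t=0,i=0
  ###..|#  b28=1 t=3,i=6
  ##.##|#  b27=1 t=1,i=3
  ##.#.|#  b26=1 t=0,i=1
  ##..#|.  b25=0 t=3,i=7
  ##...|.  b24=0 t=1,i=6
  #.###|.  b23=0 t=6,i=9
  #.##.|.  b22=0 t=1,i=4
  #.#.#|#  b21=1 t=0,i=2
  #.#..|#  b20=1 t=0,i=4
  #..##|#  b19=1 t=2,i=0
  #..#.|#  b18=1 t=5,i=4
  #...#|.  b17=0 t=1,i=7
  #....|.  b16=0 t=0,i=6
  .####|.  b15=0 t=1,i=10
  .###.|#  b14=1 t=0,i=10
  .##.#|.  b13=0 t=4,i=6
  .##..|#  b12=1 t=1,i=5
  .#.##|.  b11=0 t=6,i=8
  .#.#.|.  b10=0 t=0,i=3
  .#..#|#  b9=1 t=2,i=10
  .#...|#  b8=1 t=0,i=5
  ..###|#  b7=1 t=0,i=9
  ..##.|#  b6=1 t=4,i=5
  ..#.#|#  b5=1 t=5,i=5
  ..#..|#  b4=1 t=2,i=9
  ...##|.  b3=0 t=0,i=8
  ...#.|.  b2=0 t=2,i=8
  ....#|.  b1=0 t=0,i=7
  .....|#  b0=1 t=4,i=1
  bits 01111100001111000101001111110001 = 2084328433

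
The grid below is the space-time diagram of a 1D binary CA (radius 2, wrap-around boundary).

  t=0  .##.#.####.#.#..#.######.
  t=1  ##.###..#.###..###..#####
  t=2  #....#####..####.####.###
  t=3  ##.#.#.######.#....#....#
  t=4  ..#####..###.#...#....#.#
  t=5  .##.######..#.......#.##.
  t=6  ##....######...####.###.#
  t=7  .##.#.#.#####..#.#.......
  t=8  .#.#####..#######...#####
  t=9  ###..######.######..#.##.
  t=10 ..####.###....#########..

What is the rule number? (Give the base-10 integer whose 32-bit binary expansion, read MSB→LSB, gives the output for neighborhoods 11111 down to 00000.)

3614182627

  ##### -> #   bit 31 = 1  t=0,i=20
  ####. -> #   bit 30 = 1  t=0,i=8
  ###.# -> .   bit 29 = 0  t=0,i=9
  ###.. -> #   bit 28 = 1  t=0,i=23
  ##.## -> .   bit 27 = 0  t=1,i=2
  ##.#. -> #   bit 26 = 1  t=0,i=3
  ##..# -> #   bit 25 = 1  t=0,i=24
  ##... -> #   bit 24 = 1  t=2,i=1
  #.### -> .   bit 23 = 0  t=0,i=6
  #.##. -> #   bit 22 = 1  t=5,i=22
  #.#.# -> #   bit 21 = 1  t=0,i=4
  #.#.. -> .   bit 20 = 0  t=0,i=13
  #..## -> #   bit 19 = 1  t=0,i=0
  #..#. -> #   bit 18 = 1  t=0,i=15
  #...# -> .   bit 17 = 0  t=4,i=15
  #.... -> .   bit 16 = 0  t=2,i=2
  .#### -> .   bit 15 = 0  t=0,i=7
  .###. -> .   bit 14 = 0  t=1,i=4
  .##.# -> .   bit 13 = 0  t=0,i=2
  .##.. -> .   bit 12 = 0  t=5,i=23
  .#.## -> #   bit 11 = 1  t=0,i=5
  .#.#. -> #   bit 10 = 1  t=0,i=12
  .#..# -> .   bit 9 = 0  t=0,i=14
  .#... -> .   bit 8 = 0  t=3,i=15
  ..### -> #   bit 7 = 1  t=1,i=15
  ..##. -> #   bit 6 = 1  t=0,i=1
  ..#.# -> #   bit 5 = 1  t=0,i=16
  ..#.. -> .   bit 4 = 0  t=3,i=19
  ...## -> .   bit 3 = 0  t=2,i=4
  ...#. -> .   bit 2 = 0  t=3,i=18
  ....# -> #   bit 1 = 1  t=2,i=3
  ..... -> #   bit 0 = 1  t=5,i=15
  bits 11010111011011000000110011100011 = 3614182627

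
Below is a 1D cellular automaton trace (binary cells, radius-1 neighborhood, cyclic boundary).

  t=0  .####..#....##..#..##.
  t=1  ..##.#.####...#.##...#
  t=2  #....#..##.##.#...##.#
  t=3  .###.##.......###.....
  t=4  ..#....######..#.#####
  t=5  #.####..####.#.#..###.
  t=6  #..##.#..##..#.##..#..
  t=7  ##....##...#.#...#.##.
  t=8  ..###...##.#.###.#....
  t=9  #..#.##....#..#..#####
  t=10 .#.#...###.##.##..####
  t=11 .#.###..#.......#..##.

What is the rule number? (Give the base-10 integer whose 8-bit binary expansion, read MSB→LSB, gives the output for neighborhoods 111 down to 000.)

149

  [7] ### => #  t=0,i=2
  [6] ##. => .  t=0,i=4
  [5] #.# => .  t=1,i=4
  [4] #.. => #  t=0,i=5
  [3] .## => .  t=0,i=1
  [2] .#. => #  t=0,i=7
  [1] ..# => .  t=0,i=0
  [0] ... => #  t=0,i=9
  bits 10010101 = 149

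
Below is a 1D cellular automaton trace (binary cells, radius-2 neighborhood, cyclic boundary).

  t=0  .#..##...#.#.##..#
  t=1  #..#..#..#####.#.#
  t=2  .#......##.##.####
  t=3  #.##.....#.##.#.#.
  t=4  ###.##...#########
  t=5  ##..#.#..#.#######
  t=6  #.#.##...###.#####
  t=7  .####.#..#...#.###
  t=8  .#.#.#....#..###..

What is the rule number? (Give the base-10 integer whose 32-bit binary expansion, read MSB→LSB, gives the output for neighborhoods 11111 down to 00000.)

3353947552

  [31] ##### => #  t=1,i=11
  [30] ####. => #  t=1,i=12
  [29] ###.# => .  t=1,i=13
  [28] ###.. => .  t=5,i=1
  [27] ##.## => .  t=2,i=10
  [26] ##.#. => #  t=1,i=14
  [25] ##..# => #  t=0,i=15
  [24] ##... => #  t=0,i=6
  [23] #.### => #  t=2,i=14
  [22] #.##. => #  t=0,i=13
  [21] #.#.# => #  t=0,i=11
  [20] #.#.. => .  t=0,i=1
  [19] #..## => #  t=0,i=3
  [18] #..#. => .  t=0,i=16
  [17] #...# => .  t=0,i=7
  [16] #.... => #  t=2,i=3
  [15] .#### => .  t=1,i=10
  [14] .###. => .  t=6,i=10
  [13] .##.# => #  t=2,i=9
  [12] .##.. => .  t=0,i=5
  [11] .#.## => #  t=0,i=12
  [10] .#.#. => #  t=0,i=0
  [9] .#..# => .  t=0,i=2
  [8] .#... => #  t=2,i=2
  [7] ..### => #  t=1,i=9
  [6] ..##. => .  t=0,i=4
  [5] ..#.# => #  t=0,i=9
  [4] ..#.. => .  t=1,i=3
  [3] ...## => .  t=2,i=7
  [2] ...#. => .  t=0,i=8
  [1] ....# => .  t=2,i=6
  [0] ..... => .  t=2,i=4
  bits 11000111111010010010110110100000 = 3353947552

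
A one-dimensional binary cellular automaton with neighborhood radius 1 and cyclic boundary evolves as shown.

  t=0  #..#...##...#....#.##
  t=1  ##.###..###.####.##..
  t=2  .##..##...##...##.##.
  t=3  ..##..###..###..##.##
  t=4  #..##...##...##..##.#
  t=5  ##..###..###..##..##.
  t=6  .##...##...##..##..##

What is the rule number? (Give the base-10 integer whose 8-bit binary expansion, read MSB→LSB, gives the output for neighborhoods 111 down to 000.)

  nb ###: next=.  (t=0,i=20, bit7=0)
  nb ##.: next=#  (t=0,i=0, bit6=1)
  nb #.#: next=#  (t=0,i=18, bit5=1)
  nb #..: next=#  (t=0,i=1, bit4=1)
  nb .##: next=.  (t=0,i=7, bit3=0)
  nb .#.: next=#  (t=0,i=3, bit2=1)
  nb ..#: next=.  (t=0,i=2, bit1=0)
  nb ...: next=#  (t=0,i=5, bit0=1)
  bits 01110101 = 117

117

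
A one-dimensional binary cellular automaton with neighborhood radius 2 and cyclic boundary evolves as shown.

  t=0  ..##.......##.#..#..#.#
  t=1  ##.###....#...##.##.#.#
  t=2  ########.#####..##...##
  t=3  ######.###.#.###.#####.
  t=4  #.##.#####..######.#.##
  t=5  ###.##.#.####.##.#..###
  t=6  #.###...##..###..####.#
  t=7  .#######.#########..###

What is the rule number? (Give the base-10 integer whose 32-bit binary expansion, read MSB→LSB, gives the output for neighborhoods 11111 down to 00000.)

  #####|#  b31=1 t=2,i=0
  ####.|.  b30=0 t=2,i=6
  ###.#|#  b29=1 t=1,i=1
  ###..|#  b28=1 t=1,i=5
  ##.##|#  b27=1 t=1,i=2
  ##.#.|.  b26=0 t=0,i=13
  ##..#|#  b25=1 t=2,i=14
  ##...|#  b24=1 t=0,i=4
  #.###|#  b23=1 t=1,i=3
  #.##.|#  b22=1 t=1,i=17
  #.#.#|.  b21=0 t=1,i=20
  #.#..|#  b20=1 t=0,i=14
  #..##|#  b19=1 t=0,i=1
  #..#.|.  b18=0 t=0,i=16
  #...#|#  b17=1 t=1,i=12
  #....|#  b16=1 t=0,i=5
  .####|.  b15=0 t=2,i=10
  .###.|#  b14=1 t=1,i=0
  .##.#|.  b13=0 t=0,i=12
  .##..|#  b12=1 t=0,i=3
  .#.##|#  b11=1 t=1,i=21
  .#.#.|.  b10=0 t=0,i=21
  .#..#|#  b9=1 t=0,i=0
  .#...|#  b8=1 t=1,i=11
  ..###|#  b7=1 t=2,i=21
  ..##.|.  b6=0 t=0,i=2
  ..#.#|#  b5=1 t=0,i=20
  ..#..|#  b4=1 t=0,i=17
  ...##|#  b3=1 t=0,i=10
  ...#.|#  b2=1 t=1,i=9
  ....#|.  b1=0 t=0,i=9
  .....|.  b0=0 t=0,i=6
  bits 10111011110110110101101110111100 = 3151715260

3151715260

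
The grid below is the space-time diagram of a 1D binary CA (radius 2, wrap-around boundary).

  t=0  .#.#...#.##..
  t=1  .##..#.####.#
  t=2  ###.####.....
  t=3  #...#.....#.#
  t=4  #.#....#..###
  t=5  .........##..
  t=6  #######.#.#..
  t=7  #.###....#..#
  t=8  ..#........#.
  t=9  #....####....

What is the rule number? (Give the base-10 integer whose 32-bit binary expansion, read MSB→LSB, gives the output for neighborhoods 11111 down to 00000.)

  #####|#  b31=1 t=6,i=2
  ####.|.  b30=0 t=1,i=9
  ###.#|.  b29=0 t=1,i=10
  ###..|.  b28=0 t=2,i=7
  ##.##|.  b27=0 t=2,i=3
  ##.#.|.  b26=0 t=1,i=11
  ##..#|.  b25=0 t=1,i=3
  ##...|.  b24=0 t=0,i=11
  #.###|#  b23=1 t=1,i=7
  #.##.|#  b22=1 t=0,i=9
  #.#.#|.  b21=0 t=1,i=12
  #.#..|.  b20=0 t=0,i=3
  #..##|#  b19=1 t=4,i=9
  #..#.|#  b18=1 t=1,i=4
  #...#|#  b17=1 t=0,i=5
  #....|.  b16=0 t=2,i=9
  .####|.  b15=0 t=1,i=8
  .###.|.  b14=0 t=2,i=1
  .##.#|.  b13=0 t=7,i=0
  .##..|#  b12=1 t=0,i=10
  .#.##|#  b11=1 t=0,i=8
  .#.#.|#  b10=1 t=0,i=2
  .#..#|.  b9=0 t=4,i=8
  .#...|.  b8=0 t=0,i=4
  ..###|#  b7=1 t=2,i=0
  ..##.|.  b6=0 t=5,i=9
  ..#.#|#  b5=1 t=0,i=1
  ..#..|.  b4=0 t=3,i=4
  ...##|#  b3=1 t=2,i=12
  ...#.|.  b2=0 t=0,i=0
  ....#|.  b1=0 t=2,i=11
  .....|#  b0=1 t=2,i=10
  bits 10000000110011100001110010101001 = 2160991401

2160991401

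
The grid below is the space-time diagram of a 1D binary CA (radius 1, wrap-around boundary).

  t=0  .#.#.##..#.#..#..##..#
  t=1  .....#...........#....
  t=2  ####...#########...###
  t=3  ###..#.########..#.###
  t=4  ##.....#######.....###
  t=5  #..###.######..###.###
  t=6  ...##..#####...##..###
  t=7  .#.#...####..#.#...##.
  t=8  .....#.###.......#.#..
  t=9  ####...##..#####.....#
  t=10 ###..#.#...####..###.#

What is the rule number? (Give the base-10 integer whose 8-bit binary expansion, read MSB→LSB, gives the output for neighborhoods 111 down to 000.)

  ### -> #   bit 7 = 1  t=2,i=0
  ##. -> .   bit 6 = 0  t=0,i=6
  #.# -> .   bit 5 = 0  t=0,i=0
  #.. -> .   bit 4 = 0  t=0,i=7
  .## -> #   bit 3 = 1  t=0,i=5
  .#. -> .   bit 2 = 0  t=0,i=1
  ..# -> .   bit 1 = 0  t=0,i=8
  ... -> #   bit 0 = 1  t=1,i=0
  bits 10001001 = 137

137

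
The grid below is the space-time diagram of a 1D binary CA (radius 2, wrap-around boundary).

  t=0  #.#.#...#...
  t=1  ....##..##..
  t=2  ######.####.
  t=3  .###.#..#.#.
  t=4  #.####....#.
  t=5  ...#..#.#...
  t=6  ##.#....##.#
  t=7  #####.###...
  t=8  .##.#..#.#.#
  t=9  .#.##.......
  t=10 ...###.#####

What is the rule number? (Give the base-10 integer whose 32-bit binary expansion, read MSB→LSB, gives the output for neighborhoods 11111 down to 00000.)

  [31] ##### => #  t=2,i=2
  [30] ####. => .  t=2,i=4
  [29] ###.# => #  t=2,i=5
  [28] ###.. => .  t=4,i=5
  [27] ##.## => .  t=2,i=6
  [26] ##.#. => #  t=3,i=4
  [25] ##..# => .  t=1,i=6
  [24] ##... => #  t=1,i=10
  [23] #.### => .  t=2,i=0
  [22] #.##. => #  t=8,i=1
  [21] #.#.# => .  t=0,i=2
  [20] #.#.. => #  t=0,i=4
  [19] #..## => #  t=1,i=7
  [18] #..#. => .  t=3,i=7
  [17] #...# => .  t=0,i=6
  [16] #.... => .  t=1,i=11
  [15] .#### => #  t=2,i=1
  [14] .###. => #  t=3,i=2
  [13] .##.# => .  t=6,i=9
  [12] .##.. => #  t=1,i=5
  [11] .#.## => .  t=4,i=1
  [10] .#.#. => .  t=0,i=1
  [9] .#..# => .  t=3,i=6
  [8] .#... => #  t=0,i=5
  [7] ..### => .  t=3,i=1
  [6] ..##. => #  t=1,i=4
  [5] ..#.# => .  t=0,i=0
  [4] ..#.. => #  t=0,i=8
  [3] ...## => #  t=1,i=3
  [2] ...#. => .  t=0,i=7
  [1] ....# => #  t=1,i=2
  [0] ..... => #  t=1,i=0
  bits 10100101010110001101000101011011 = 2774061403

2774061403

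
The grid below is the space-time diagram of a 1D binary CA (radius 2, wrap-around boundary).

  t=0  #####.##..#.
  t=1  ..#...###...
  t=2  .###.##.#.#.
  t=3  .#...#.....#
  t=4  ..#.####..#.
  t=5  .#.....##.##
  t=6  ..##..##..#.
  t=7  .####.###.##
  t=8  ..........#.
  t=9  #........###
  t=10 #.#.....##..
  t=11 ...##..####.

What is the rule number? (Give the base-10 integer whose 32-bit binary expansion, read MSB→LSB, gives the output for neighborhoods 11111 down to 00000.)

2453738460

  ##### -> #   bit 31 = 1  t=0,i=2
  ####. -> .   bit 30 = 0  t=0,i=3
  ###.# -> .   bit 29 = 0  t=0,i=4
  ###.. -> #   bit 28 = 1  t=1,i=8
  ##.## -> .   bit 27 = 0  t=0,i=5
  ##.#. -> .   bit 26 = 0  t=2,i=7
  ##..# -> #   bit 25 = 1  t=0,i=8
  ##... -> .   bit 24 = 0  t=1,i=9
  #.### -> .   bit 23 = 0  t=0,i=0
  #.##. -> #   bit 22 = 1  t=0,i=6
  #.#.# -> .   bit 21 = 0  t=2,i=8
  #.#.. -> .   bit 20 = 0  t=2,i=10
  #..## -> .   bit 19 = 0  t=2,i=0
  #..#. -> .   bit 18 = 0  t=0,i=9
  #...# -> .   bit 17 = 0  t=1,i=4
  #.... -> #   bit 16 = 1  t=1,i=10
  .#### -> .   bit 15 = 0  t=0,i=1
  .###. -> .   bit 14 = 0  t=1,i=7
  .##.# -> .   bit 13 = 0  t=2,i=6
  .##.. -> #   bit 12 = 1  t=0,i=7
  .#.## -> .   bit 11 = 0  t=0,i=11
  .#.#. -> .   bit 10 = 0  t=2,i=9
  .#..# -> #   bit 9 = 1  t=2,i=11
  .#... -> #   bit 8 = 1  t=1,i=3
  ..### -> #   bit 7 = 1  t=1,i=6
  ..##. -> #   bit 6 = 1  t=5,i=7
  ..#.# -> .   bit 5 = 0  t=0,i=10
  ..#.. -> #   bit 4 = 1  t=1,i=2
  ...## -> #   bit 3 = 1  t=1,i=5
  ...#. -> #   bit 2 = 1  t=1,i=1
  ....# -> .   bit 1 = 0  t=1,i=0
  ..... -> .   bit 0 = 0  t=1,i=11
  bits 10010010010000010001001111011100 = 2453738460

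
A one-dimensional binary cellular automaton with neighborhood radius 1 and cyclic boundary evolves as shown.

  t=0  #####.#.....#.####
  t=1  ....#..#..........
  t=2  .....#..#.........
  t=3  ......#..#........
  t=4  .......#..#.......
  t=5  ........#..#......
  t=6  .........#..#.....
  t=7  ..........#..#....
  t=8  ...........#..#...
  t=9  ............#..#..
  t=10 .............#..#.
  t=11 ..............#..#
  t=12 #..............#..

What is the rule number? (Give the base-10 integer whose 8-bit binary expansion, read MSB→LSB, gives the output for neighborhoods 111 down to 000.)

  nb ###: next=.  (t=0,i=0, bit7=0)
  nb ##.: next=#  (t=0,i=4, bit6=1)
  nb #.#: next=.  (t=0,i=5, bit5=0)
  nb #..: next=#  (t=0,i=7, bit4=1)
  nb .##: next=.  (t=0,i=14, bit3=0)
  nb .#.: next=.  (t=0,i=6, bit2=0)
  nb ..#: next=.  (t=0,i=11, bit1=0)
  nb ...: next=.  (t=0,i=8, bit0=0)
  bits 01010000 = 80

80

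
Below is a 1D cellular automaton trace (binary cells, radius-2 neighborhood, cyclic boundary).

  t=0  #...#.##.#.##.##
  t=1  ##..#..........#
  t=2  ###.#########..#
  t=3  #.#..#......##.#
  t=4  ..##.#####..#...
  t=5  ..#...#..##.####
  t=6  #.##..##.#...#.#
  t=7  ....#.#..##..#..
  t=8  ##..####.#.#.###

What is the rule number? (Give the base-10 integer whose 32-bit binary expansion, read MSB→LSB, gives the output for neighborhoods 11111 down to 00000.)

  [31] ##### => .  t=2,i=6
  [30] ####. => .  t=2,i=1
  [29] ###.# => #  t=2,i=2
  [28] ###.. => #  t=0,i=0
  [27] ##.## => .  t=0,i=13
  [26] ##.#. => .  t=0,i=8
  [25] ##..# => #  t=1,i=2
  [24] ##... => #  t=0,i=1
  [23] #.### => .  t=0,i=14
  [22] #.##. => .  t=0,i=6
  [21] #.#.# => .  t=0,i=9
  [20] #.#.. => #  t=3,i=2
  [19] #..## => .  t=2,i=14
  [18] #..#. => .  t=1,i=3
  [17] #...# => .  t=0,i=2
  [16] #.... => #  t=1,i=6
  [15] .#### => #  t=2,i=0
  [14] .###. => #  t=0,i=15
  [13] .##.# => .  t=0,i=7
  [12] .##.. => .  t=6,i=3
  [11] .#.## => .  t=0,i=5
  [10] .#.#. => #  t=7,i=5
  [9] .#..# => #  t=3,i=3
  [8] .#... => #  t=1,i=5
  [7] ..### => #  t=1,i=15
  [6] ..##. => #  t=3,i=12
  [5] ..#.# => #  t=0,i=4
  [4] ..#.. => #  t=1,i=4
  [3] ...## => .  t=1,i=14
  [2] ...#. => .  t=0,i=3
  [1] ....# => .  t=1,i=13
  [0] ..... => #  t=1,i=7
  bits 00110011000100011100011111110001 = 856803313

856803313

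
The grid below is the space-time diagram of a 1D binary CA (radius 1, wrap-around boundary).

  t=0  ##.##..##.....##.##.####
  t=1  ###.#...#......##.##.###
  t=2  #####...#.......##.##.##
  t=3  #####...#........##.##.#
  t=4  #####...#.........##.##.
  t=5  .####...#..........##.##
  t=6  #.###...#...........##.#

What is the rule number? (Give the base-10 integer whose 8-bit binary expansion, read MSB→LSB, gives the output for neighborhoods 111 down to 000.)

  ###|#  b7=1 t=0,i=0
  ##.|#  b6=1 t=0,i=1
  #.#|#  b5=1 t=0,i=2
  #..|.  b4=0 t=0,i=5
  .##|.  b3=0 t=0,i=3
  .#.|#  b2=1 t=1,i=4
  ..#|.  b1=0 t=0,i=6
  ...|.  b0=0 t=0,i=10
  bits 11100100 = 228

228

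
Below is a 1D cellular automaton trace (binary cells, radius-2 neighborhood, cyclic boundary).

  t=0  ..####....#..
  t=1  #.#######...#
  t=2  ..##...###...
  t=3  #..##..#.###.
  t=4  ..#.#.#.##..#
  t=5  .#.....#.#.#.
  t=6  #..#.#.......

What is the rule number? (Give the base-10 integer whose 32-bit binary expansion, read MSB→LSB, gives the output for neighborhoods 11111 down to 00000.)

  nb #####: next=.  (t=1,i=4, bit31=0)
  nb ####.: next=#  (t=0,i=4, bit30=1)
  nb ###.#: next=.  (t=3,i=11, bit29=0)
  nb ###..: next=#  (t=0,i=5, bit28=1)
  nb ##.##: next=.  (t=1,i=1, bit27=0)
  nb ##.#.: next=#  (t=3,i=12, bit26=1)
  nb ##..#: next=.  (t=3,i=5, bit25=0)
  nb ##...: next=#  (t=0,i=6, bit24=1)
  nb #.###: next=#  (t=1,i=2, bit23=1)
  nb #.##.: next=.  (t=4,i=8, bit22=0)
  nb #.#.#: next=.  (t=4,i=4, bit21=0)
  nb #.#..: next=.  (t=3,i=0, bit20=0)
  nb #..##: next=#  (t=3,i=2, bit19=1)
  nb #..#.: next=#  (t=3,i=6, bit18=1)
  nb #...#: next=.  (t=1,i=10, bit17=0)
  nb #....: next=#  (t=0,i=7, bit16=1)
  nb .####: next=#  (t=0,i=3, bit15=1)
  nb .###.: next=.  (t=2,i=8, bit14=0)
  nb .##.#: next=.  (t=1,i=0, bit13=0)
  nb .##..: next=#  (t=2,i=3, bit12=1)
  nb .#.##: next=#  (t=3,i=8, bit11=1)
  nb .#.#.: next=.  (t=4,i=3, bit10=0)
  nb .#..#: next=.  (t=3,i=1, bit9=0)
  nb .#...: next=.  (t=0,i=11, bit8=0)
  nb ..###: next=#  (t=0,i=2, bit7=1)
  nb ..##.: next=.  (t=1,i=12, bit6=0)
  nb ..#.#: next=.  (t=3,i=7, bit5=0)
  nb ..#..: next=.  (t=0,i=10, bit4=0)
  nb ...##: next=.  (t=0,i=1, bit3=0)
  nb ...#.: next=.  (t=0,i=9, bit2=0)
  nb ....#: next=#  (t=0,i=0, bit1=1)
  nb .....: next=.  (t=2,i=12, bit0=0)
  bits 01010101100011011001100010000010 = 1435342978

1435342978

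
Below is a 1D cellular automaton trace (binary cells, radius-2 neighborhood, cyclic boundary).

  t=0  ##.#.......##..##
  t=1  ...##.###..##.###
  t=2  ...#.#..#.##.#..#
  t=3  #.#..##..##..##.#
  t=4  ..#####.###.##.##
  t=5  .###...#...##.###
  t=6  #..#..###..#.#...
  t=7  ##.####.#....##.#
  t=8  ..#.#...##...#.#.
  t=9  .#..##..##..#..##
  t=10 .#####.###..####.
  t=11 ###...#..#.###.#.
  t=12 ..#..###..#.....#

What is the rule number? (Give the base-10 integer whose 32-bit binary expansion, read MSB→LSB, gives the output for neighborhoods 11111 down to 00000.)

408460245

  ##### -> .   bit 31 = 0  t=4,i=4
  ####. -> .   bit 30 = 0  t=0,i=0
  ###.# -> .   bit 29 = 0  t=0,i=1
  ###.. -> #   bit 28 = 1  t=1,i=8
  ##.## -> #   bit 27 = 1  t=1,i=5
  ##.#. -> .   bit 26 = 0  t=0,i=2
  ##..# -> .   bit 25 = 0  t=0,i=13
  ##... -> .   bit 24 = 0  t=1,i=0
  #.### -> .   bit 23 = 0  t=1,i=6
  #.##. -> #   bit 22 = 1  t=2,i=10
  #.#.# -> .   bit 21 = 0  t=11,i=15
  #.#.. -> #   bit 20 = 1  t=0,i=3
  #..## -> #   bit 19 = 1  t=0,i=14
  #..#. -> .   bit 18 = 0  t=2,i=7
  #...# -> .   bit 17 = 0  t=1,i=1
  #.... -> .   bit 16 = 0  t=0,i=5
  .#### -> #   bit 15 = 1  t=0,i=16
  .###. -> .   bit 14 = 0  t=1,i=7
  .##.# -> .   bit 13 = 0  t=1,i=4
  .##.. -> #   bit 12 = 1  t=0,i=12
  .#.## -> #   bit 11 = 1  t=2,i=9
  .#.#. -> .   bit 10 = 0  t=2,i=4
  .#..# -> #   bit 9 = 1  t=2,i=6
  .#... -> #   bit 8 = 1  t=0,i=4
  ..### -> #   bit 7 = 1  t=0,i=15
  ..##. -> #   bit 6 = 1  t=0,i=11
  ..#.# -> .   bit 5 = 0  t=2,i=3
  ..#.. -> #   bit 4 = 1  t=2,i=16
  ...## -> .   bit 3 = 0  t=0,i=10
  ...#. -> #   bit 2 = 1  t=2,i=2
  ....# -> .   bit 1 = 0  t=0,i=9
  ..... -> #   bit 0 = 1  t=0,i=6
  bits 00011000010110001001101111010101 = 408460245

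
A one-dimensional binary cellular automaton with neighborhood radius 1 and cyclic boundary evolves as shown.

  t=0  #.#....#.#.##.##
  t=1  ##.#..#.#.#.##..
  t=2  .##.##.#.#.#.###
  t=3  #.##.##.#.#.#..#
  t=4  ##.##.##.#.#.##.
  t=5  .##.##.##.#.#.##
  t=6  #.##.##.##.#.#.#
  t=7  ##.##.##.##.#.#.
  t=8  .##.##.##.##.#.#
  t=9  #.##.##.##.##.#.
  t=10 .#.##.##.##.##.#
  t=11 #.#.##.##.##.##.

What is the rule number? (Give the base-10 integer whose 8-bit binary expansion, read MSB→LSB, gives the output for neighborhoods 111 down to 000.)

  [7] ### => .  t=0,i=15
  [6] ##. => #  t=0,i=0
  [5] #.# => #  t=0,i=1
  [4] #.. => #  t=0,i=3
  [3] .## => .  t=0,i=11
  [2] .#. => .  t=0,i=2
  [1] ..# => #  t=0,i=6
  [0] ... => .  t=0,i=4
  bits 01110010 = 114

114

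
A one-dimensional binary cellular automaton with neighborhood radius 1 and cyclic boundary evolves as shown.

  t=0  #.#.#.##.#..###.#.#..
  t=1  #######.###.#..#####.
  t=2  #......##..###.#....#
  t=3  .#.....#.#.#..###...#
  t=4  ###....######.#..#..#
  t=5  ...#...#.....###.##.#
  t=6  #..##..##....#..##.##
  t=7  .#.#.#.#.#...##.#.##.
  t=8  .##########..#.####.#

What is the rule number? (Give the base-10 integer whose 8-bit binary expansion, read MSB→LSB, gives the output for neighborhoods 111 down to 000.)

  nb ###: next=.  (t=0,i=13, bit7=0)
  nb ##.: next=.  (t=0,i=7, bit6=0)
  nb #.#: next=#  (t=0,i=1, bit5=1)
  nb #..: next=#  (t=0,i=10, bit4=1)
  nb .##: next=#  (t=0,i=6, bit3=1)
  nb .#.: next=#  (t=0,i=0, bit2=1)
  nb ..#: next=.  (t=0,i=11, bit1=0)
  nb ...: next=.  (t=2,i=2, bit0=0)
  bits 00111100 = 60

60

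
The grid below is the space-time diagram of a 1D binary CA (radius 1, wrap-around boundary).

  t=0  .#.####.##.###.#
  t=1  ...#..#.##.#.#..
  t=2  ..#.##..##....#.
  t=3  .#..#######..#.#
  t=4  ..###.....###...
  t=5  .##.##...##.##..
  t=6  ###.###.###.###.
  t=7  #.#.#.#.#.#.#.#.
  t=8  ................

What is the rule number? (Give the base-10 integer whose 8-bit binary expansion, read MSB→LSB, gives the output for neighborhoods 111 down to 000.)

90

  [7] ### => .  t=0,i=4
  [6] ##. => #  t=0,i=6
  [5] #.# => .  t=0,i=0
  [4] #.. => #  t=1,i=4
  [3] .## => #  t=0,i=3
  [2] .#. => .  t=0,i=1
  [1] ..# => #  t=1,i=2
  [0] ... => .  t=1,i=0
  bits 01011010 = 90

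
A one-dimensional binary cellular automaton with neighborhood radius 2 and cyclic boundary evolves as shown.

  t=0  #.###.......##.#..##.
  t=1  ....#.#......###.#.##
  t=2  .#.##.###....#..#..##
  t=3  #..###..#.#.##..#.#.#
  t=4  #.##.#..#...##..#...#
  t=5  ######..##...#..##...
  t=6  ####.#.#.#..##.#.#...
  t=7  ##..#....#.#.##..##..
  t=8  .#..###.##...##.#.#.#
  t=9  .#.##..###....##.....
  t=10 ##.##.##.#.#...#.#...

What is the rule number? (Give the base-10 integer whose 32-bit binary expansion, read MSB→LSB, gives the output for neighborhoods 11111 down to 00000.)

  #####|#  b31=1 t=5,i=2
  ####.|.  b30=0 t=5,i=4
  ###.#|.  b29=0 t=1,i=15
  ###..|#  b28=1 t=0,i=4
  ##.##|#  b27=1 t=2,i=5
  ##.#.|#  b26=1 t=0,i=14
  ##..#|.  b25=0 t=3,i=1
  ##...|.  b24=0 t=0,i=5
  #.###|.  b23=0 t=0,i=2
  #.##.|#  b22=1 t=1,i=19
  #.#.#|.  b21=0 t=0,i=0
  #.#..|#  b20=1 t=0,i=15
  #..##|#  b19=1 t=0,i=17
  #..#.|.  b18=0 t=2,i=15
  #...#|.  b17=0 t=4,i=10
  #....|#  b16=1 t=0,i=6
  .####|#  b15=1 t=5,i=1
  .###.|.  b14=0 t=0,i=3
  .##.#|#  b13=1 t=0,i=13
  .##..|#  b12=1 t=1,i=20
  .#.##|.  b11=0 t=0,i=1
  .#.#.|.  b10=0 t=1,i=5
  .#..#|.  b9=0 t=0,i=16
  .#...|#  b8=1 t=1,i=7
  ..###|#  b7=1 t=1,i=13
  ..##.|.  b6=0 t=0,i=12
  ..#.#|#  b5=1 t=1,i=4
  ..#..|#  b4=1 t=2,i=13
  ...##|.  b3=0 t=0,i=11
  ...#.|#  b2=1 t=1,i=3
  ....#|.  b1=0 t=0,i=10
  .....|.  b0=0 t=0,i=7
  bits 10011100010110011011000110110100 = 2623123892

2623123892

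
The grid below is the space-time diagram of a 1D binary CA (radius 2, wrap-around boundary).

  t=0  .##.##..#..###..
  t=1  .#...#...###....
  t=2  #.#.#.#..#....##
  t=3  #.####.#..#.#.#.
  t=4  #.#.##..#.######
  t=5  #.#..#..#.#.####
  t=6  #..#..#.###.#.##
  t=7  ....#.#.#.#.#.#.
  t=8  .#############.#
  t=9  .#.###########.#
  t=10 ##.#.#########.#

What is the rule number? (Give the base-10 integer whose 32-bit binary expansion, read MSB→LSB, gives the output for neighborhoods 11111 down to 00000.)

  #####|#  b31=1 t=4,i=12
  ####.|#  b30=1 t=3,i=4
  ###.#|#  b29=1 t=2,i=0
  ###..|.  b28=0 t=0,i=13
  ##.##|.  b27=0 t=0,i=3
  ##.#.|.  b26=0 t=2,i=1
  ##..#|.  b25=0 t=0,i=6
  ##...|.  b24=0 t=0,i=14
  #.###|#  b23=1 t=3,i=2
  #.##.|.  b22=0 t=0,i=4
  #.#.#|#  b21=1 t=2,i=2
  #.#..|.  b20=0 t=2,i=6
  #..##|#  b19=1 t=0,i=10
  #..#.|.  b18=0 t=0,i=7
  #...#|.  b17=0 t=0,i=15
  #....|.  b16=0 t=1,i=13
  .####|.  b15=0 t=3,i=3
  .###.|.  b14=0 t=0,i=12
  .##.#|.  b13=0 t=0,i=2
  .##..|#  b12=1 t=0,i=5
  .#.##|.  b11=0 t=3,i=1
  .#.#.|#  b10=1 t=2,i=3
  .#..#|#  b9=1 t=0,i=9
  .#...|#  b8=1 t=1,i=2
  ..###|#  b7=1 t=0,i=11
  ..##.|#  b6=1 t=0,i=1
  ..#.#|#  b5=1 t=3,i=10
  ..#..|.  b4=0 t=0,i=8
  ...##|.  b3=0 t=0,i=0
  ...#.|#  b2=1 t=1,i=0
  ....#|#  b1=1 t=1,i=15
  .....|#  b0=1 t=1,i=14
  bits 11100000101010000001011111100111 = 3769112551

3769112551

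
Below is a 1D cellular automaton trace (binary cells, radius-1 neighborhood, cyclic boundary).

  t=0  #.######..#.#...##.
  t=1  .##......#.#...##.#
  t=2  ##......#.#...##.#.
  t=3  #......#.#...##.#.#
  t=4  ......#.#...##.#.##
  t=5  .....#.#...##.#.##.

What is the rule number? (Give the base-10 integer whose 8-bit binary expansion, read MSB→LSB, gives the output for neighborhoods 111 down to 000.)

42

  nb ###: next=.  (t=0,i=3, bit7=0)
  nb ##.: next=.  (t=0,i=7, bit6=0)
  nb #.#: next=#  (t=0,i=1, bit5=1)
  nb #..: next=.  (t=0,i=8, bit4=0)
  nb .##: next=#  (t=0,i=2, bit3=1)
  nb .#.: next=.  (t=0,i=0, bit2=0)
  nb ..#: next=#  (t=0,i=9, bit1=1)
  nb ...: next=.  (t=0,i=14, bit0=0)
  bits 00101010 = 42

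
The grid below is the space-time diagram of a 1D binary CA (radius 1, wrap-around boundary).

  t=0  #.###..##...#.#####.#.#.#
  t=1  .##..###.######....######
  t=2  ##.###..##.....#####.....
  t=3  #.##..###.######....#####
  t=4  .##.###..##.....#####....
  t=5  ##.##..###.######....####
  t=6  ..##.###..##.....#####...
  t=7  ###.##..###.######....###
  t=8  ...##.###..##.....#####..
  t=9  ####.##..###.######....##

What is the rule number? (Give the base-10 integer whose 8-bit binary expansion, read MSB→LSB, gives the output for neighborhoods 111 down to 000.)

  ###|.  b7=0 t=0,i=3
  ##.|.  b6=0 t=0,i=0
  #.#|#  b5=1 t=0,i=1
  #..|#  b4=1 t=0,i=5
  .##|#  b3=1 t=0,i=2
  .#.|#  b2=1 t=0,i=12
  ..#|#  b1=1 t=0,i=6
  ...|#  b0=1 t=0,i=10
  bits 00111111 = 63

63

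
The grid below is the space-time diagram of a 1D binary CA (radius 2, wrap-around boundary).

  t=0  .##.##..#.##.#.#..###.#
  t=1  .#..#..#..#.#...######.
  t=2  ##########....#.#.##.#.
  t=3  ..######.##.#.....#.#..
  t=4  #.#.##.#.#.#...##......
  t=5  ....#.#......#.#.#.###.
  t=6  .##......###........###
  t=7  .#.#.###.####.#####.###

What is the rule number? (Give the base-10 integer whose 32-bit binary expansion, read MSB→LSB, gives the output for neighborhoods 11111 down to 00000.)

  ##### -> #   bit 31 = 1  t=1,i=18
  ####. -> .   bit 30 = 0  t=1,i=20
  ###.# -> #   bit 29 = 1  t=0,i=20
  ###.. -> #   bit 28 = 1  t=1,i=21
  ##.## -> .   bit 27 = 0  t=0,i=3
  ##.#. -> #   bit 26 = 1  t=0,i=12
  ##..# -> .   bit 25 = 0  t=0,i=6
  ##... -> #   bit 24 = 1  t=2,i=10
  #.### -> .   bit 23 = 0  t=2,i=0
  #.##. -> #   bit 22 = 1  t=0,i=1
  #.#.# -> .   bit 21 = 0  t=0,i=13
  #.#.. -> .   bit 20 = 0  t=0,i=15
  #..## -> #   bit 19 = 1  t=0,i=17
  #..#. -> #   bit 18 = 1  t=0,i=7
  #...# -> #   bit 17 = 1  t=1,i=14
  #.... -> .   bit 16 = 0  t=2,i=11
  .#### -> .   bit 15 = 0  t=1,i=17
  .###. -> #   bit 14 = 1  t=0,i=19
  .##.# -> .   bit 13 = 0  t=0,i=2
  .##.. -> .   bit 12 = 0  t=0,i=5
  .#.## -> .   bit 11 = 0  t=0,i=0
  .#.#. -> .   bit 10 = 0  t=0,i=14
  .#..# -> #   bit 9 = 1  t=0,i=16
  .#... -> .   bit 8 = 0  t=1,i=13
  ..### -> #   bit 7 = 1  t=0,i=18
  ..##. -> #   bit 6 = 1  t=4,i=15
  ..#.# -> .   bit 5 = 0  t=0,i=8
  ..#.. -> #   bit 4 = 1  t=1,i=1
  ...## -> .   bit 3 = 0  t=1,i=15
  ...#. -> .   bit 2 = 0  t=2,i=13
  ....# -> #   bit 1 = 1  t=2,i=12
  ..... -> #   bit 0 = 1  t=3,i=15
  bits 10110101010011100100001011010011 = 3041805011

3041805011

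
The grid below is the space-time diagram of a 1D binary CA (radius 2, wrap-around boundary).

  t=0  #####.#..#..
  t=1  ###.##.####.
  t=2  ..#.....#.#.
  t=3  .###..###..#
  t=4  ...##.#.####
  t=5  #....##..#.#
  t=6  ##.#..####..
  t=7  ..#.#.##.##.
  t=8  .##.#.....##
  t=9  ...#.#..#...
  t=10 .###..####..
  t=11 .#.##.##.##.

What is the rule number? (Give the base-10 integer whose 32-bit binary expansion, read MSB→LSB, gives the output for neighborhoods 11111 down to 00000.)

  nb #####: next=#  (t=0,i=2, bit31=1)
  nb ####.: next=.  (t=0,i=3, bit30=0)
  nb ###.#: next=#  (t=0,i=4, bit29=1)
  nb ###..: next=#  (t=3,i=3, bit28=1)
  nb ##.##: next=.  (t=1,i=3, bit27=0)
  nb ##.#.: next=#  (t=0,i=5, bit26=1)
  nb ##..#: next=#  (t=3,i=4, bit25=1)
  nb ##...: next=#  (t=4,i=0, bit24=1)
  nb #.###: next=.  (t=1,i=0, bit23=0)
  nb #.##.: next=.  (t=1,i=4, bit22=0)
  nb #.#.#: next=#  (t=4,i=6, bit21=1)
  nb #.#..: next=.  (t=0,i=6, bit20=0)
  nb #..##: next=.  (t=0,i=11, bit19=0)
  nb #..#.: next=#  (t=0,i=8, bit18=1)
  nb #...#: next=.  (t=2,i=0, bit17=0)
  nb #....: next=.  (t=2,i=4, bit16=0)
  nb .####: next=#  (t=0,i=1, bit15=1)
  nb .###.: next=.  (t=1,i=1, bit14=0)
  nb .##.#: next=.  (t=1,i=5, bit13=0)
  nb .##..: next=#  (t=5,i=0, bit12=1)
  nb .#.##: next=.  (t=3,i=0, bit11=0)
  nb .#.#.: next=.  (t=2,i=9, bit10=0)
  nb .#..#: next=#  (t=0,i=7, bit9=1)
  nb .#...: next=#  (t=2,i=3, bit8=1)
  nb ..###: next=#  (t=0,i=0, bit7=1)
  nb ..##.: next=.  (t=4,i=3, bit6=0)
  nb ..#.#: next=#  (t=2,i=8, bit5=1)
  nb ..#..: next=#  (t=0,i=9, bit4=1)
  nb ...##: next=.  (t=4,i=2, bit3=0)
  nb ...#.: next=#  (t=2,i=1, bit2=1)
  nb ....#: next=#  (t=2,i=6, bit1=1)
  nb .....: next=.  (t=2,i=5, bit0=0)
  bits 10110111001001001001001110110110 = 3072627638

3072627638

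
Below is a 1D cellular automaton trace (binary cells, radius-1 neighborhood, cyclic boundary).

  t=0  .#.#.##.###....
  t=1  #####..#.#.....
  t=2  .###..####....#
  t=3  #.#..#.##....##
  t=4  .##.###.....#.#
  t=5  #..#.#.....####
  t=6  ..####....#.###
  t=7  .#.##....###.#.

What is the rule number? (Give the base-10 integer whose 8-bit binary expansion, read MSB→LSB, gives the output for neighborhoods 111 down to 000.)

166

  ### -> #   bit 7 = 1  t=0,i=9
  ##. -> .   bit 6 = 0  t=0,i=6
  #.# -> #   bit 5 = 1  t=0,i=2
  #.. -> .   bit 4 = 0  t=0,i=11
  .## -> .   bit 3 = 0  t=0,i=5
  .#. -> #   bit 2 = 1  t=0,i=1
  ..# -> #   bit 1 = 1  t=0,i=0
  ... -> .   bit 0 = 0  t=0,i=12
  bits 10100110 = 166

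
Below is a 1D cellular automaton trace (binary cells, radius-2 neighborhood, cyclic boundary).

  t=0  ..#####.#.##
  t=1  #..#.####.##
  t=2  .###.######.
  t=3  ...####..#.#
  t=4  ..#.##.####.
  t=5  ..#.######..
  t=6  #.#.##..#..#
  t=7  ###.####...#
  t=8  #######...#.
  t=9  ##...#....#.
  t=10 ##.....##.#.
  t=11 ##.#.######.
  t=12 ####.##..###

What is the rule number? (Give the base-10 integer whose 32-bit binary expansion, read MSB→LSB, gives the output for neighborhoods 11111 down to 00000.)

1860547690

  [31] ##### => .  t=0,i=4
  [30] ####. => #  t=0,i=5
  [29] ###.# => #  t=0,i=6
  [28] ###.. => .  t=1,i=0
  [27] ##.## => #  t=1,i=9
  [26] ##.#. => #  t=0,i=7
  [25] ##..# => #  t=0,i=0
  [24] ##... => .  t=4,i=11
  [23] #.### => #  t=1,i=5
  [22] #.##. => #  t=0,i=10
  [21] #.#.# => #  t=0,i=8
  [20] #.#.. => .  t=3,i=11
  [19] #..## => .  t=0,i=1
  [18] #..#. => #  t=1,i=2
  [17] #...# => .  t=3,i=1
  [16] #.... => #  t=5,i=11
  [15] .#### => #  t=0,i=3
  [14] .###. => .  t=1,i=11
  [13] .##.# => #  t=4,i=5
  [12] .##.. => #  t=0,i=11
  [11] .#.## => .  t=0,i=9
  [10] .#.#. => #  t=3,i=10
  [9] .#..# => .  t=6,i=9
  [8] .#... => .  t=3,i=0
  [7] ..### => .  t=0,i=2
  [6] ..##. => #  t=6,i=11
  [5] ..#.# => #  t=1,i=3
  [4] ..#.. => .  t=6,i=8
  [3] ...## => #  t=3,i=2
  [2] ...#. => .  t=4,i=1
  [1] ....# => #  t=5,i=0
  [0] ..... => .  t=10,i=4
  bits 01101110111001011011010001101010 = 1860547690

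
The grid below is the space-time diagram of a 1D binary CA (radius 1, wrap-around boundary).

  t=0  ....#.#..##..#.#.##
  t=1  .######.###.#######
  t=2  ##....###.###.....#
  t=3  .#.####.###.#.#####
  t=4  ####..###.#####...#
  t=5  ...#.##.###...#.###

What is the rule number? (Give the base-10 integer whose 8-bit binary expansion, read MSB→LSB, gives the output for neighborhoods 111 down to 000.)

  nb ###: next=.  (t=1,i=2, bit7=0)
  nb ##.: next=#  (t=0,i=10, bit6=1)
  nb #.#: next=#  (t=0,i=5, bit5=1)
  nb #..: next=.  (t=0,i=0, bit4=0)
  nb .##: next=#  (t=0,i=9, bit3=1)
  nb .#.: next=#  (t=0,i=4, bit2=1)
  nb ..#: next=#  (t=0,i=3, bit1=1)
  nb ...: next=#  (t=0,i=1, bit0=1)
  bits 01101111 = 111

111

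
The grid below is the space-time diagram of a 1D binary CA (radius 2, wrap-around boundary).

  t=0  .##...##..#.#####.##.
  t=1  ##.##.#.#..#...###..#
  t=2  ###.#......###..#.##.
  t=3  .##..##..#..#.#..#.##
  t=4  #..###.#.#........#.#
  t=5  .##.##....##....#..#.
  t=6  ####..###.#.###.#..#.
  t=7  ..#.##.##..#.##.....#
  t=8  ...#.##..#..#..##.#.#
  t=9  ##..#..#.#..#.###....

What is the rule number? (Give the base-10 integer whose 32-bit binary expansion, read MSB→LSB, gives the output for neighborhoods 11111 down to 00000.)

1795909970

  [31] ##### => .  t=0,i=14
  [30] ####. => #  t=0,i=15
  [29] ###.# => #  t=0,i=16
  [28] ###.. => .  t=1,i=17
  [27] ##.## => #  t=0,i=17
  [26] ##.#. => .  t=1,i=5
  [25] ##..# => #  t=0,i=8
  [24] ##... => #  t=0,i=3
  [23] #.### => .  t=0,i=12
  [22] #.##. => .  t=0,i=18
  [21] #.#.# => .  t=1,i=6
  [20] #.#.. => .  t=1,i=8
  [19] #..## => #  t=0,i=0
  [18] #..#. => .  t=0,i=9
  [17] #...# => #  t=0,i=4
  [16] #.... => #  t=2,i=6
  [15] .#### => .  t=0,i=13
  [14] .###. => #  t=1,i=0
  [13] .##.# => #  t=1,i=4
  [12] .##.. => .  t=0,i=2
  [11] .#.## => #  t=0,i=11
  [10] .#.#. => .  t=1,i=7
  [9] .#..# => .  t=1,i=9
  [8] .#... => #  t=1,i=12
  [7] ..### => .  t=1,i=15
  [6] ..##. => #  t=0,i=1
  [5] ..#.# => .  t=0,i=10
  [4] ..#.. => #  t=1,i=11
  [3] ...## => .  t=0,i=5
  [2] ...#. => .  t=4,i=17
  [1] ....# => #  t=2,i=9
  [0] ..... => .  t=2,i=7
  bits 01101011000010110110100101010010 = 1795909970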